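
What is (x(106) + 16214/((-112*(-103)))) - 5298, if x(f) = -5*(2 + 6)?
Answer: -30781477/5768 ≈ -5336.6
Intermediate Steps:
x(f) = -40 (x(f) = -5*8 = -40)
(x(106) + 16214/((-112*(-103)))) - 5298 = (-40 + 16214/((-112*(-103)))) - 5298 = (-40 + 16214/11536) - 5298 = (-40 + 16214*(1/11536)) - 5298 = (-40 + 8107/5768) - 5298 = -222613/5768 - 5298 = -30781477/5768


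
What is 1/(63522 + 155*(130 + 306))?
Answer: 1/131102 ≈ 7.6276e-6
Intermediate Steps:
1/(63522 + 155*(130 + 306)) = 1/(63522 + 155*436) = 1/(63522 + 67580) = 1/131102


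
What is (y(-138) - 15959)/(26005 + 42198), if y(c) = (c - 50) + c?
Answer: -16285/68203 ≈ -0.23877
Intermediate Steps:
y(c) = -50 + 2*c (y(c) = (-50 + c) + c = -50 + 2*c)
(y(-138) - 15959)/(26005 + 42198) = ((-50 + 2*(-138)) - 15959)/(26005 + 42198) = ((-50 - 276) - 15959)/68203 = (-326 - 15959)*(1/68203) = -16285*1/68203 = -16285/68203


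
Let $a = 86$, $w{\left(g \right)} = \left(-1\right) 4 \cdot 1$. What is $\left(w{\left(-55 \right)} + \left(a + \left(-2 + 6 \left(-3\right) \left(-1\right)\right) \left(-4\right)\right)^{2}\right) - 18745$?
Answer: $-18265$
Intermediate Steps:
$w{\left(g \right)} = -4$ ($w{\left(g \right)} = \left(-4\right) 1 = -4$)
$\left(w{\left(-55 \right)} + \left(a + \left(-2 + 6 \left(-3\right) \left(-1\right)\right) \left(-4\right)\right)^{2}\right) - 18745 = \left(-4 + \left(86 + \left(-2 + 6 \left(-3\right) \left(-1\right)\right) \left(-4\right)\right)^{2}\right) - 18745 = \left(-4 + \left(86 + \left(-2 - -18\right) \left(-4\right)\right)^{2}\right) - 18745 = \left(-4 + \left(86 + \left(-2 + 18\right) \left(-4\right)\right)^{2}\right) - 18745 = \left(-4 + \left(86 + 16 \left(-4\right)\right)^{2}\right) - 18745 = \left(-4 + \left(86 - 64\right)^{2}\right) - 18745 = \left(-4 + 22^{2}\right) - 18745 = \left(-4 + 484\right) - 18745 = 480 - 18745 = -18265$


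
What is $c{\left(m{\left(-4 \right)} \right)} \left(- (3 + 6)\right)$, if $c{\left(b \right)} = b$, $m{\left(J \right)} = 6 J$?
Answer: $216$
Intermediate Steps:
$c{\left(m{\left(-4 \right)} \right)} \left(- (3 + 6)\right) = 6 \left(-4\right) \left(- (3 + 6)\right) = - 24 \left(\left(-1\right) 9\right) = \left(-24\right) \left(-9\right) = 216$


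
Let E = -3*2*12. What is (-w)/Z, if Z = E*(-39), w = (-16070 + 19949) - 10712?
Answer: 6833/2808 ≈ 2.4334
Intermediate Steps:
E = -72 (E = -6*12 = -72)
w = -6833 (w = 3879 - 10712 = -6833)
Z = 2808 (Z = -72*(-39) = 2808)
(-w)/Z = -1*(-6833)/2808 = 6833*(1/2808) = 6833/2808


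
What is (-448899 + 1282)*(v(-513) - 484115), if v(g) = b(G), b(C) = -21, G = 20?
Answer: 216707503912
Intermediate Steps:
v(g) = -21
(-448899 + 1282)*(v(-513) - 484115) = (-448899 + 1282)*(-21 - 484115) = -447617*(-484136) = 216707503912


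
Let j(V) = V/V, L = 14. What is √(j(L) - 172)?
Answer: 3*I*√19 ≈ 13.077*I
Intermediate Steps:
j(V) = 1
√(j(L) - 172) = √(1 - 172) = √(-171) = 3*I*√19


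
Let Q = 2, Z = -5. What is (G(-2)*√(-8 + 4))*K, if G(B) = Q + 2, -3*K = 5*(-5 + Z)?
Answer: 400*I/3 ≈ 133.33*I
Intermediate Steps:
K = 50/3 (K = -5*(-5 - 5)/3 = -5*(-10)/3 = -⅓*(-50) = 50/3 ≈ 16.667)
G(B) = 4 (G(B) = 2 + 2 = 4)
(G(-2)*√(-8 + 4))*K = (4*√(-8 + 4))*(50/3) = (4*√(-4))*(50/3) = (4*(2*I))*(50/3) = (8*I)*(50/3) = 400*I/3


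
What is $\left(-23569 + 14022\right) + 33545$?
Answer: $23998$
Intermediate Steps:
$\left(-23569 + 14022\right) + 33545 = -9547 + 33545 = 23998$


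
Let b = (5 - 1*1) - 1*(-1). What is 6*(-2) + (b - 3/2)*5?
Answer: 11/2 ≈ 5.5000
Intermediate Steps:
b = 5 (b = (5 - 1) + 1 = 4 + 1 = 5)
6*(-2) + (b - 3/2)*5 = 6*(-2) + (5 - 3/2)*5 = -12 + (5 - 3/2)*5 = -12 + (7/2)*5 = -12 + 35/2 = 11/2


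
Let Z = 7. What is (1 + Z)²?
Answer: 64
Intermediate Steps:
(1 + Z)² = (1 + 7)² = 8² = 64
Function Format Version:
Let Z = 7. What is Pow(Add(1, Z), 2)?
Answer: 64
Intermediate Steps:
Pow(Add(1, Z), 2) = Pow(Add(1, 7), 2) = Pow(8, 2) = 64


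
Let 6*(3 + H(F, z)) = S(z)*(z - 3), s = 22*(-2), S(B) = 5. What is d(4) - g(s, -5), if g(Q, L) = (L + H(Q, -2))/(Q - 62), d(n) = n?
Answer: 2471/636 ≈ 3.8852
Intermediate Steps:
s = -44
H(F, z) = -11/2 + 5*z/6 (H(F, z) = -3 + (5*(z - 3))/6 = -3 + (5*(-3 + z))/6 = -3 + (-15 + 5*z)/6 = -3 + (-5/2 + 5*z/6) = -11/2 + 5*z/6)
g(Q, L) = (-43/6 + L)/(-62 + Q) (g(Q, L) = (L + (-11/2 + (⅚)*(-2)))/(Q - 62) = (L + (-11/2 - 5/3))/(-62 + Q) = (L - 43/6)/(-62 + Q) = (-43/6 + L)/(-62 + Q))
d(4) - g(s, -5) = 4 - (-43/6 - 5)/(-62 - 44) = 4 - (-73)/((-106)*6) = 4 - (-1)*(-73)/(106*6) = 4 - 1*73/636 = 4 - 73/636 = 2471/636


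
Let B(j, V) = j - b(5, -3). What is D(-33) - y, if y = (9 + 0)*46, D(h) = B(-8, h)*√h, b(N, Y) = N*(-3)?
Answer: -414 + 7*I*√33 ≈ -414.0 + 40.212*I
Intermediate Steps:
b(N, Y) = -3*N
B(j, V) = 15 + j (B(j, V) = j - (-3)*5 = j - 1*(-15) = j + 15 = 15 + j)
D(h) = 7*√h (D(h) = (15 - 8)*√h = 7*√h)
y = 414 (y = 9*46 = 414)
D(-33) - y = 7*√(-33) - 1*414 = 7*(I*√33) - 414 = 7*I*√33 - 414 = -414 + 7*I*√33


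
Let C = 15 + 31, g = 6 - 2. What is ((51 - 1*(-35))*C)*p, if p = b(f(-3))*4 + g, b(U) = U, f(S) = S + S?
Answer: -79120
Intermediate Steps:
f(S) = 2*S
g = 4
C = 46
p = -20 (p = (2*(-3))*4 + 4 = -6*4 + 4 = -24 + 4 = -20)
((51 - 1*(-35))*C)*p = ((51 - 1*(-35))*46)*(-20) = ((51 + 35)*46)*(-20) = (86*46)*(-20) = 3956*(-20) = -79120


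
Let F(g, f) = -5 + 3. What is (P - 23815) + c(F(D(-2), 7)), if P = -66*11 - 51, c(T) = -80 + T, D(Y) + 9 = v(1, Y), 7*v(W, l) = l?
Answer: -24674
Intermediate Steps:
v(W, l) = l/7
D(Y) = -9 + Y/7
F(g, f) = -2
P = -777 (P = -726 - 51 = -777)
(P - 23815) + c(F(D(-2), 7)) = (-777 - 23815) + (-80 - 2) = -24592 - 82 = -24674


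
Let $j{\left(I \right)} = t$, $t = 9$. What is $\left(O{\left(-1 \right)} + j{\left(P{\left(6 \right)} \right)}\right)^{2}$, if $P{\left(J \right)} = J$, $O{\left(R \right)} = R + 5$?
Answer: $169$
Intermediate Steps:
$O{\left(R \right)} = 5 + R$
$j{\left(I \right)} = 9$
$\left(O{\left(-1 \right)} + j{\left(P{\left(6 \right)} \right)}\right)^{2} = \left(\left(5 - 1\right) + 9\right)^{2} = \left(4 + 9\right)^{2} = 13^{2} = 169$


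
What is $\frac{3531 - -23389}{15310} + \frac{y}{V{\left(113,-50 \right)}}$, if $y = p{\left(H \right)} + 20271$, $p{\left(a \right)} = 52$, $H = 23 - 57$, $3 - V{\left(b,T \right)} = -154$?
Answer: $\frac{31537157}{240367} \approx 131.2$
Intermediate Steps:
$V{\left(b,T \right)} = 157$ ($V{\left(b,T \right)} = 3 - -154 = 3 + 154 = 157$)
$H = -34$ ($H = 23 - 57 = -34$)
$y = 20323$ ($y = 52 + 20271 = 20323$)
$\frac{3531 - -23389}{15310} + \frac{y}{V{\left(113,-50 \right)}} = \frac{3531 - -23389}{15310} + \frac{20323}{157} = \left(3531 + 23389\right) \frac{1}{15310} + 20323 \cdot \frac{1}{157} = 26920 \cdot \frac{1}{15310} + \frac{20323}{157} = \frac{2692}{1531} + \frac{20323}{157} = \frac{31537157}{240367}$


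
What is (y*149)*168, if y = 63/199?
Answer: 1577016/199 ≈ 7924.7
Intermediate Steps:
y = 63/199 (y = 63*(1/199) = 63/199 ≈ 0.31658)
(y*149)*168 = ((63/199)*149)*168 = (9387/199)*168 = 1577016/199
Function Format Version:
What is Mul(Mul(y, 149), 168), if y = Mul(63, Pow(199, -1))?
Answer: Rational(1577016, 199) ≈ 7924.7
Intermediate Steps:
y = Rational(63, 199) (y = Mul(63, Rational(1, 199)) = Rational(63, 199) ≈ 0.31658)
Mul(Mul(y, 149), 168) = Mul(Mul(Rational(63, 199), 149), 168) = Mul(Rational(9387, 199), 168) = Rational(1577016, 199)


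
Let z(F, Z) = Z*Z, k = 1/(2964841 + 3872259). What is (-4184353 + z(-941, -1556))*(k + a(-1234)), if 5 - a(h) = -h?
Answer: 14815952576647083/6837100 ≈ 2.1670e+9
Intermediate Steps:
k = 1/6837100 ≈ 1.4626e-7
a(h) = 5 + h (a(h) = 5 - (-1)*h = 5 + h)
z(F, Z) = Z**2
(-4184353 + z(-941, -1556))*(k + a(-1234)) = (-4184353 + (-1556)**2)*(1/6837100 + (5 - 1234)) = (-4184353 + 2421136)*(1/6837100 - 1229) = -1763217*(-8402795899/6837100) = 14815952576647083/6837100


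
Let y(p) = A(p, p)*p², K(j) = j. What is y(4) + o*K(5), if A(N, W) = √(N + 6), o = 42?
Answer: 210 + 16*√10 ≈ 260.60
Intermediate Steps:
A(N, W) = √(6 + N)
y(p) = p²*√(6 + p) (y(p) = √(6 + p)*p² = p²*√(6 + p))
y(4) + o*K(5) = 4²*√(6 + 4) + 42*5 = 16*√10 + 210 = 210 + 16*√10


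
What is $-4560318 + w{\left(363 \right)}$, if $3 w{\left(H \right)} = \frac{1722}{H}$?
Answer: $- \frac{1655394860}{363} \approx -4.5603 \cdot 10^{6}$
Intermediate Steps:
$w{\left(H \right)} = \frac{574}{H}$ ($w{\left(H \right)} = \frac{1722 \frac{1}{H}}{3} = \frac{574}{H}$)
$-4560318 + w{\left(363 \right)} = -4560318 + \frac{574}{363} = - \frac{1655394860}{363}$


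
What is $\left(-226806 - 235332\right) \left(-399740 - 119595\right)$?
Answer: $240004438230$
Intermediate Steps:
$\left(-226806 - 235332\right) \left(-399740 - 119595\right) = \left(-462138\right) \left(-519335\right) = 240004438230$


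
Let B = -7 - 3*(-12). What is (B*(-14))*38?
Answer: -15428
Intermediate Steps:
B = 29 (B = -7 - 1*(-36) = -7 + 36 = 29)
(B*(-14))*38 = (29*(-14))*38 = -406*38 = -15428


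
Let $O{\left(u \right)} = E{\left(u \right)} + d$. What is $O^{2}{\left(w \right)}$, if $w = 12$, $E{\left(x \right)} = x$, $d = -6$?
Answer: $36$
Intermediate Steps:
$O{\left(u \right)} = -6 + u$ ($O{\left(u \right)} = u - 6 = -6 + u$)
$O^{2}{\left(w \right)} = \left(-6 + 12\right)^{2} = 6^{2} = 36$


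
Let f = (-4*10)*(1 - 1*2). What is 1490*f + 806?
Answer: 60406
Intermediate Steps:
f = 40 (f = -40*(1 - 2) = -40*(-1) = 40)
1490*f + 806 = 1490*40 + 806 = 59600 + 806 = 60406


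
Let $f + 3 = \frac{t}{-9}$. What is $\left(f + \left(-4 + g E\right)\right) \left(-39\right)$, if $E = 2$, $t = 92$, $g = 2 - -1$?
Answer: $\frac{1313}{3} \approx 437.67$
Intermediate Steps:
$g = 3$ ($g = 2 + 1 = 3$)
$f = - \frac{119}{9}$ ($f = -3 + \frac{92}{-9} = -3 + 92 \left(- \frac{1}{9}\right) = -3 - \frac{92}{9} = - \frac{119}{9} \approx -13.222$)
$\left(f + \left(-4 + g E\right)\right) \left(-39\right) = \left(- \frac{119}{9} + \left(-4 + 3 \cdot 2\right)\right) \left(-39\right) = \left(- \frac{119}{9} + \left(-4 + 6\right)\right) \left(-39\right) = \left(- \frac{119}{9} + 2\right) \left(-39\right) = \left(- \frac{101}{9}\right) \left(-39\right) = \frac{1313}{3}$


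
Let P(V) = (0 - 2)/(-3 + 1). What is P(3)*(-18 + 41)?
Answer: 23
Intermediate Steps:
P(V) = 1 (P(V) = -2/(-2) = -2*(-1/2) = 1)
P(3)*(-18 + 41) = 1*(-18 + 41) = 1*23 = 23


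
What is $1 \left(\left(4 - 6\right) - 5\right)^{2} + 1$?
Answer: $50$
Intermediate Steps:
$1 \left(\left(4 - 6\right) - 5\right)^{2} + 1 = 1 \left(-2 - 5\right)^{2} + 1 = 1 \left(-7\right)^{2} + 1 = 1 \cdot 49 + 1 = 49 + 1 = 50$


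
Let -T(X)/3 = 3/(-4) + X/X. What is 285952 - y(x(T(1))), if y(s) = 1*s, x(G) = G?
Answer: 1143811/4 ≈ 2.8595e+5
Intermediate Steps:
T(X) = -¾ (T(X) = -3*(3/(-4) + X/X) = -3*(3*(-¼) + 1) = -3*(-¾ + 1) = -3*¼ = -¾)
y(s) = s
285952 - y(x(T(1))) = 285952 - 1*(-¾) = 285952 + ¾ = 1143811/4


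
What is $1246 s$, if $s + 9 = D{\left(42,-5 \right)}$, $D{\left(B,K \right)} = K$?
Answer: $-17444$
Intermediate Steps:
$s = -14$ ($s = -9 - 5 = -14$)
$1246 s = 1246 \left(-14\right) = -17444$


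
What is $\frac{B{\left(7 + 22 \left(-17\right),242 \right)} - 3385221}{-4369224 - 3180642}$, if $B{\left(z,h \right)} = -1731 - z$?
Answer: $\frac{3386585}{7549866} \approx 0.44856$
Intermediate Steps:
$\frac{B{\left(7 + 22 \left(-17\right),242 \right)} - 3385221}{-4369224 - 3180642} = \frac{\left(-1731 - \left(7 + 22 \left(-17\right)\right)\right) - 3385221}{-4369224 - 3180642} = \frac{\left(-1731 - \left(7 - 374\right)\right) - 3385221}{-7549866} = \left(\left(-1731 - -367\right) - 3385221\right) \left(- \frac{1}{7549866}\right) = \left(\left(-1731 + 367\right) - 3385221\right) \left(- \frac{1}{7549866}\right) = \left(-1364 - 3385221\right) \left(- \frac{1}{7549866}\right) = \left(-3386585\right) \left(- \frac{1}{7549866}\right) = \frac{3386585}{7549866}$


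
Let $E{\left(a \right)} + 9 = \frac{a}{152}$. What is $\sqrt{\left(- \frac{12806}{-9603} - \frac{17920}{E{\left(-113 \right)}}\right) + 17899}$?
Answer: $\frac{\sqrt{443627158354731901}}{4740681} \approx 140.5$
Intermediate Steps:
$E{\left(a \right)} = -9 + \frac{a}{152}$
$\sqrt{\left(- \frac{12806}{-9603} - \frac{17920}{E{\left(-113 \right)}}\right) + 17899} = \sqrt{\left(- \frac{12806}{-9603} - \frac{17920}{-9 + \frac{1}{152} \left(-113\right)}\right) + 17899} = \sqrt{\left(\left(-12806\right) \left(- \frac{1}{9603}\right) - \frac{17920}{-9 - \frac{113}{152}}\right) + 17899} = \sqrt{\left(\frac{12806}{9603} - \frac{17920}{- \frac{1481}{152}}\right) + 17899} = \sqrt{\left(\frac{12806}{9603} - - \frac{2723840}{1481}\right) + 17899} = \sqrt{\left(\frac{12806}{9603} + \frac{2723840}{1481}\right) + 17899} = \sqrt{\frac{26176001206}{14222043} + 17899} = \sqrt{\frac{280736348863}{14222043}} = \frac{\sqrt{443627158354731901}}{4740681}$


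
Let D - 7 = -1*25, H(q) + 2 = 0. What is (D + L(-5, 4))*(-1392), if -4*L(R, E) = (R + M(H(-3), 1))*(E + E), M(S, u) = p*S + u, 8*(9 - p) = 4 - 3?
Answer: -35496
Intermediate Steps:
p = 71/8 (p = 9 - (4 - 3)/8 = 9 - ⅛*1 = 9 - ⅛ = 71/8 ≈ 8.8750)
H(q) = -2 (H(q) = -2 + 0 = -2)
D = -18 (D = 7 - 1*25 = 7 - 25 = -18)
M(S, u) = u + 71*S/8 (M(S, u) = 71*S/8 + u = u + 71*S/8)
L(R, E) = -E*(-67/4 + R)/2 (L(R, E) = -(R + (1 + (71/8)*(-2)))*(E + E)/4 = -(R + (1 - 71/4))*2*E/4 = -(R - 67/4)*2*E/4 = -(-67/4 + R)*2*E/4 = -E*(-67/4 + R)/2)
(D + L(-5, 4))*(-1392) = (-18 + (⅛)*4*(67 - 4*(-5)))*(-1392) = (-18 + (⅛)*4*(67 + 20))*(-1392) = (-18 + (⅛)*4*87)*(-1392) = (-18 + 87/2)*(-1392) = (51/2)*(-1392) = -35496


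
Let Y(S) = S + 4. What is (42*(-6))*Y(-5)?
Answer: 252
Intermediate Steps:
Y(S) = 4 + S
(42*(-6))*Y(-5) = (42*(-6))*(4 - 5) = -252*(-1) = 252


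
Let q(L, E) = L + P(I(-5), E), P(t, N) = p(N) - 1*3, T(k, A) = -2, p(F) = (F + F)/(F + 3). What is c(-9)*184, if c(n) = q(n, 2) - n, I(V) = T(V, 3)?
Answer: -2024/5 ≈ -404.80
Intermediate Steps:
p(F) = 2*F/(3 + F) (p(F) = (2*F)/(3 + F) = 2*F/(3 + F))
I(V) = -2
P(t, N) = -3 + 2*N/(3 + N) (P(t, N) = 2*N/(3 + N) - 1*3 = 2*N/(3 + N) - 3 = -3 + 2*N/(3 + N))
q(L, E) = L + (-9 - E)/(3 + E)
c(n) = -11/5 (c(n) = (2*2 + (-3 + n)*(3 + 2))/(3 + 2) - n = (4 + (-3 + n)*5)/5 - n = (4 + (-15 + 5*n))/5 - n = (-11 + 5*n)/5 - n = (-11/5 + n) - n = -11/5)
c(-9)*184 = -11/5*184 = -2024/5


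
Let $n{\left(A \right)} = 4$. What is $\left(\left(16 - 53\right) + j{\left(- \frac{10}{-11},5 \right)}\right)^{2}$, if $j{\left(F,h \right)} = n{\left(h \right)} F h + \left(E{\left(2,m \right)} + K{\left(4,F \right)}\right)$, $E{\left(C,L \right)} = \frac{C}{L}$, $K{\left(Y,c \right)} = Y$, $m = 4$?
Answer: $\frac{99225}{484} \approx 205.01$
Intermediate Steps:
$j{\left(F,h \right)} = \frac{9}{2} + 4 F h$ ($j{\left(F,h \right)} = 4 F h + \left(\frac{2}{4} + 4\right) = 4 F h + \left(2 \cdot \frac{1}{4} + 4\right) = 4 F h + \left(\frac{1}{2} + 4\right) = 4 F h + \frac{9}{2} = \frac{9}{2} + 4 F h$)
$\left(\left(16 - 53\right) + j{\left(- \frac{10}{-11},5 \right)}\right)^{2} = \left(\left(16 - 53\right) + \left(\frac{9}{2} + 4 \left(- \frac{10}{-11}\right) 5\right)\right)^{2} = \left(\left(16 - 53\right) + \left(\frac{9}{2} + 4 \left(\left(-10\right) \left(- \frac{1}{11}\right)\right) 5\right)\right)^{2} = \left(-37 + \left(\frac{9}{2} + 4 \cdot \frac{10}{11} \cdot 5\right)\right)^{2} = \left(-37 + \left(\frac{9}{2} + \frac{200}{11}\right)\right)^{2} = \left(-37 + \frac{499}{22}\right)^{2} = \left(- \frac{315}{22}\right)^{2} = \frac{99225}{484}$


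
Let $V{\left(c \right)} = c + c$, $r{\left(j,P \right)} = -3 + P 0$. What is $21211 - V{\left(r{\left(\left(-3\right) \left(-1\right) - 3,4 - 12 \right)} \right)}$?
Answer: $21217$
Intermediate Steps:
$r{\left(j,P \right)} = -3$ ($r{\left(j,P \right)} = -3 + 0 = -3$)
$V{\left(c \right)} = 2 c$
$21211 - V{\left(r{\left(\left(-3\right) \left(-1\right) - 3,4 - 12 \right)} \right)} = 21211 - 2 \left(-3\right) = 21211 - -6 = 21211 + 6 = 21217$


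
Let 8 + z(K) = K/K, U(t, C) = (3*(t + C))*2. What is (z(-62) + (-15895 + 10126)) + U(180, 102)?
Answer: -4084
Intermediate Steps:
U(t, C) = 6*C + 6*t (U(t, C) = (3*(C + t))*2 = (3*C + 3*t)*2 = 6*C + 6*t)
z(K) = -7 (z(K) = -8 + K/K = -8 + 1 = -7)
(z(-62) + (-15895 + 10126)) + U(180, 102) = (-7 + (-15895 + 10126)) + (6*102 + 6*180) = (-7 - 5769) + (612 + 1080) = -5776 + 1692 = -4084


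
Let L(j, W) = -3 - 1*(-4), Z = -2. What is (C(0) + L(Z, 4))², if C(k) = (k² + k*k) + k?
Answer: 1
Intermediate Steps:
L(j, W) = 1 (L(j, W) = -3 + 4 = 1)
C(k) = k + 2*k² (C(k) = (k² + k²) + k = 2*k² + k = k + 2*k²)
(C(0) + L(Z, 4))² = (0*(1 + 2*0) + 1)² = (0*(1 + 0) + 1)² = (0*1 + 1)² = (0 + 1)² = 1² = 1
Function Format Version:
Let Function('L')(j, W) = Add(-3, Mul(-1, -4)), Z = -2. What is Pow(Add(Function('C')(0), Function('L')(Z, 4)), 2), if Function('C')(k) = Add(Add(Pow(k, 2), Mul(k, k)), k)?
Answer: 1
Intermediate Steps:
Function('L')(j, W) = 1 (Function('L')(j, W) = Add(-3, 4) = 1)
Function('C')(k) = Add(k, Mul(2, Pow(k, 2))) (Function('C')(k) = Add(Add(Pow(k, 2), Pow(k, 2)), k) = Add(Mul(2, Pow(k, 2)), k) = Add(k, Mul(2, Pow(k, 2))))
Pow(Add(Function('C')(0), Function('L')(Z, 4)), 2) = Pow(Add(Mul(0, Add(1, Mul(2, 0))), 1), 2) = Pow(Add(Mul(0, Add(1, 0)), 1), 2) = Pow(Add(Mul(0, 1), 1), 2) = Pow(Add(0, 1), 2) = Pow(1, 2) = 1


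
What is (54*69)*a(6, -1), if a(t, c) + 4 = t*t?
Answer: 119232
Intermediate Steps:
a(t, c) = -4 + t² (a(t, c) = -4 + t*t = -4 + t²)
(54*69)*a(6, -1) = (54*69)*(-4 + 6²) = 3726*(-4 + 36) = 3726*32 = 119232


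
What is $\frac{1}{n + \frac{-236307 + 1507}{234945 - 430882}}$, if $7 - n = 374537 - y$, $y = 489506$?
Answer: $\frac{195937}{22528287312} \approx 8.6974 \cdot 10^{-6}$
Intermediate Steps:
$n = 114976$ ($n = 7 - \left(374537 - 489506\right) = 7 - -114969 = 7 + 114969 = 114976$)
$\frac{1}{n + \frac{-236307 + 1507}{234945 - 430882}} = \frac{1}{114976 + \frac{-236307 + 1507}{234945 - 430882}} = \frac{1}{114976 - \frac{234800}{-195937}} = \frac{1}{114976 - - \frac{234800}{195937}} = \frac{1}{114976 + \frac{234800}{195937}} = \frac{1}{\frac{22528287312}{195937}} = \frac{195937}{22528287312}$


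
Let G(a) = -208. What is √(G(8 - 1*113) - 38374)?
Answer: I*√38582 ≈ 196.42*I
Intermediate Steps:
√(G(8 - 1*113) - 38374) = √(-208 - 38374) = √(-38582) = I*√38582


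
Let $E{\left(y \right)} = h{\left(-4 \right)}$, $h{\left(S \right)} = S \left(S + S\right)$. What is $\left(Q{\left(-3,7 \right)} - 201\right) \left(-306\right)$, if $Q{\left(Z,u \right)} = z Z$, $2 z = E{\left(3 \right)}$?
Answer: $76194$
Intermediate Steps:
$h{\left(S \right)} = 2 S^{2}$ ($h{\left(S \right)} = S 2 S = 2 S^{2}$)
$E{\left(y \right)} = 32$ ($E{\left(y \right)} = 2 \left(-4\right)^{2} = 2 \cdot 16 = 32$)
$z = 16$ ($z = \frac{1}{2} \cdot 32 = 16$)
$Q{\left(Z,u \right)} = 16 Z$
$\left(Q{\left(-3,7 \right)} - 201\right) \left(-306\right) = \left(16 \left(-3\right) - 201\right) \left(-306\right) = \left(-48 - 201\right) \left(-306\right) = \left(-249\right) \left(-306\right) = 76194$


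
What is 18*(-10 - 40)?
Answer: -900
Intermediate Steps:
18*(-10 - 40) = 18*(-50) = -900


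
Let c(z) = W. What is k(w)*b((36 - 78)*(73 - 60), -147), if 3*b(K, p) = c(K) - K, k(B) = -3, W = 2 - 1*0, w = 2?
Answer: -548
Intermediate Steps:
W = 2 (W = 2 + 0 = 2)
c(z) = 2
b(K, p) = ⅔ - K/3 (b(K, p) = (2 - K)/3 = ⅔ - K/3)
k(w)*b((36 - 78)*(73 - 60), -147) = -3*(⅔ - (36 - 78)*(73 - 60)/3) = -3*(⅔ - (-14)*13) = -3*(⅔ - ⅓*(-546)) = -3*(⅔ + 182) = -3*548/3 = -548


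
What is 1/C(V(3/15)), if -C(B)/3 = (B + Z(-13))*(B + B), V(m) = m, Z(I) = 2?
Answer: -25/66 ≈ -0.37879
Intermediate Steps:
C(B) = -6*B*(2 + B) (C(B) = -3*(B + 2)*(B + B) = -3*(2 + B)*2*B = -6*B*(2 + B))
1/C(V(3/15)) = 1/(-6*3/15*(2 + 3/15)) = 1/(-6*3*(1/15)*(2 + 3*(1/15))) = 1/(-6*1/5*(2 + 1/5)) = 1/(-6*1/5*11/5) = 1/(-66/25) = -25/66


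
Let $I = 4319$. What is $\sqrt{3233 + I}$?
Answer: $8 \sqrt{118} \approx 86.902$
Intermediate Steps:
$\sqrt{3233 + I} = \sqrt{3233 + 4319} = \sqrt{7552} = 8 \sqrt{118}$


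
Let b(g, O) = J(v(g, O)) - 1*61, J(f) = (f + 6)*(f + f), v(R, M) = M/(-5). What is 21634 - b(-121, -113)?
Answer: 510057/25 ≈ 20402.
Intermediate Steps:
v(R, M) = -M/5 (v(R, M) = M*(-1/5) = -M/5)
J(f) = 2*f*(6 + f) (J(f) = (6 + f)*(2*f) = 2*f*(6 + f))
b(g, O) = -61 - 2*O*(6 - O/5)/5 (b(g, O) = 2*(-O/5)*(6 - O/5) - 1*61 = -2*O*(6 - O/5)/5 - 61 = -61 - 2*O*(6 - O/5)/5)
21634 - b(-121, -113) = 21634 - (-61 + (2/25)*(-113)*(-30 - 113)) = 21634 - (-61 + (2/25)*(-113)*(-143)) = 21634 - (-61 + 32318/25) = 21634 - 1*30793/25 = 21634 - 30793/25 = 510057/25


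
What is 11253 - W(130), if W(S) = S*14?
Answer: 9433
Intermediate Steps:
W(S) = 14*S
11253 - W(130) = 11253 - 14*130 = 11253 - 1*1820 = 11253 - 1820 = 9433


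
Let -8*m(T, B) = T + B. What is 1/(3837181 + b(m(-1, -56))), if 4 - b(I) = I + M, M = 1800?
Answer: 8/30683023 ≈ 2.6073e-7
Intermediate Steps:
m(T, B) = -B/8 - T/8 (m(T, B) = -(T + B)/8 = -(B + T)/8 = -B/8 - T/8)
b(I) = -1796 - I (b(I) = 4 - (I + 1800) = 4 - (1800 + I) = 4 + (-1800 - I) = -1796 - I)
1/(3837181 + b(m(-1, -56))) = 1/(3837181 + (-1796 - (-⅛*(-56) - ⅛*(-1)))) = 1/(3837181 + (-1796 - (7 + ⅛))) = 1/(3837181 + (-1796 - 1*57/8)) = 1/(3837181 + (-1796 - 57/8)) = 1/(3837181 - 14425/8) = 1/(30683023/8) = 8/30683023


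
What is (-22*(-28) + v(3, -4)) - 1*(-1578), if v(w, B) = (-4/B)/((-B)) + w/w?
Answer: 8781/4 ≈ 2195.3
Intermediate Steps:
v(w, B) = 1 + 4/B² (v(w, B) = (-4/B)*(-1/B) + 1 = 4/B² + 1 = 1 + 4/B²)
(-22*(-28) + v(3, -4)) - 1*(-1578) = (-22*(-28) + (1 + 4/(-4)²)) - 1*(-1578) = (616 + (1 + 4*(1/16))) + 1578 = (616 + (1 + ¼)) + 1578 = (616 + 5/4) + 1578 = 2469/4 + 1578 = 8781/4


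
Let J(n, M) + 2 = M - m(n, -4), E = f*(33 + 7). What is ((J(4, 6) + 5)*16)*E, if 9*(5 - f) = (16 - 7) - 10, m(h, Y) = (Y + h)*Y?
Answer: 29440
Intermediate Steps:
m(h, Y) = Y*(Y + h)
f = 46/9 (f = 5 - ((16 - 7) - 10)/9 = 5 - (9 - 10)/9 = 5 - 1/9*(-1) = 5 + 1/9 = 46/9 ≈ 5.1111)
E = 1840/9 (E = 46*(33 + 7)/9 = (46/9)*40 = 1840/9 ≈ 204.44)
J(n, M) = -18 + M + 4*n (J(n, M) = -2 + (M - (-4)*(-4 + n)) = -2 + (M - (16 - 4*n)) = -2 + (M + (-16 + 4*n)) = -2 + (-16 + M + 4*n) = -18 + M + 4*n)
((J(4, 6) + 5)*16)*E = (((-18 + 6 + 4*4) + 5)*16)*(1840/9) = (((-18 + 6 + 16) + 5)*16)*(1840/9) = ((4 + 5)*16)*(1840/9) = (9*16)*(1840/9) = 144*(1840/9) = 29440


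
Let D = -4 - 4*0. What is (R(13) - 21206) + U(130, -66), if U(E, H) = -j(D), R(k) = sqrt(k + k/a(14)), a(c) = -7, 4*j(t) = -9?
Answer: -84815/4 + sqrt(546)/7 ≈ -21200.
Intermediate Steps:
D = -4 (D = -4 + 0 = -4)
j(t) = -9/4 (j(t) = (1/4)*(-9) = -9/4)
R(k) = sqrt(42)*sqrt(k)/7 (R(k) = sqrt(k + k/(-7)) = sqrt(k + k*(-1/7)) = sqrt(k - k/7) = sqrt(6*k/7) = sqrt(42)*sqrt(k)/7)
U(E, H) = 9/4 (U(E, H) = -1*(-9/4) = 9/4)
(R(13) - 21206) + U(130, -66) = (sqrt(42)*sqrt(13)/7 - 21206) + 9/4 = (sqrt(546)/7 - 21206) + 9/4 = (-21206 + sqrt(546)/7) + 9/4 = -84815/4 + sqrt(546)/7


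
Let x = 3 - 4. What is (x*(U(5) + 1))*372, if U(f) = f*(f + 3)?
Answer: -15252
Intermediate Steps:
x = -1
U(f) = f*(3 + f)
(x*(U(5) + 1))*372 = -(5*(3 + 5) + 1)*372 = -(5*8 + 1)*372 = -(40 + 1)*372 = -1*41*372 = -41*372 = -15252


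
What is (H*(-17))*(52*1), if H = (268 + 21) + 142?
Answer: -381004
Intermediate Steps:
H = 431 (H = 289 + 142 = 431)
(H*(-17))*(52*1) = (431*(-17))*(52*1) = -7327*52 = -381004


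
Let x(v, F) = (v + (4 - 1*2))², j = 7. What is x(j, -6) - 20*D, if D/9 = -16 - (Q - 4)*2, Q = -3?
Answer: 441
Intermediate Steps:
x(v, F) = (2 + v)² (x(v, F) = (v + (4 - 2))² = (v + 2)² = (2 + v)²)
D = -18 (D = 9*(-16 - (-3 - 4)*2) = 9*(-16 - (-7)*2) = 9*(-16 - 1*(-14)) = 9*(-16 + 14) = 9*(-2) = -18)
x(j, -6) - 20*D = (2 + 7)² - 20*(-18) = 9² + 360 = 81 + 360 = 441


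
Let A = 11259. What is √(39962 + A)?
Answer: √51221 ≈ 226.32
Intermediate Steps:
√(39962 + A) = √(39962 + 11259) = √51221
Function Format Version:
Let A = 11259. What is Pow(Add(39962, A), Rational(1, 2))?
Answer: Pow(51221, Rational(1, 2)) ≈ 226.32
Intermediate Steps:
Pow(Add(39962, A), Rational(1, 2)) = Pow(Add(39962, 11259), Rational(1, 2)) = Pow(51221, Rational(1, 2))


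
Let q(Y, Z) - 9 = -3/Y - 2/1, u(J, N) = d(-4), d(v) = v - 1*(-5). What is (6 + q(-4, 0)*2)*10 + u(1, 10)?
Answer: 216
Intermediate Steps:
d(v) = 5 + v (d(v) = v + 5 = 5 + v)
u(J, N) = 1 (u(J, N) = 5 - 4 = 1)
q(Y, Z) = 7 - 3/Y (q(Y, Z) = 9 + (-3/Y - 2/1) = 9 + (-3/Y - 2*1) = 9 + (-3/Y - 2) = 9 + (-2 - 3/Y) = 7 - 3/Y)
(6 + q(-4, 0)*2)*10 + u(1, 10) = (6 + (7 - 3/(-4))*2)*10 + 1 = (6 + (7 - 3*(-¼))*2)*10 + 1 = (6 + (7 + ¾)*2)*10 + 1 = (6 + (31/4)*2)*10 + 1 = (6 + 31/2)*10 + 1 = (43/2)*10 + 1 = 215 + 1 = 216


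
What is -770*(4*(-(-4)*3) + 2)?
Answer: -38500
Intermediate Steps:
-770*(4*(-(-4)*3) + 2) = -770*(4*(-2*(-6)) + 2) = -770*(4*12 + 2) = -770*(48 + 2) = -770*50 = -1*38500 = -38500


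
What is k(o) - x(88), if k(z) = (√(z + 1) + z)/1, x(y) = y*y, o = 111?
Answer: -7633 + 4*√7 ≈ -7622.4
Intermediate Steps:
x(y) = y²
k(z) = z + √(1 + z) (k(z) = 1*(√(1 + z) + z) = 1*(z + √(1 + z)) = z + √(1 + z))
k(o) - x(88) = (111 + √(1 + 111)) - 1*88² = (111 + √112) - 1*7744 = (111 + 4*√7) - 7744 = -7633 + 4*√7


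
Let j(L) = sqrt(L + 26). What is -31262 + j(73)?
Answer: -31262 + 3*sqrt(11) ≈ -31252.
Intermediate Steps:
j(L) = sqrt(26 + L)
-31262 + j(73) = -31262 + sqrt(26 + 73) = -31262 + sqrt(99) = -31262 + 3*sqrt(11)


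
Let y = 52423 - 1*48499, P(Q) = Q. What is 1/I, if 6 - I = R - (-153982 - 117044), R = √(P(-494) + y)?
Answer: -27102/7345183697 + 7*√70/73451836970 ≈ -3.6890e-6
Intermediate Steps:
y = 3924 (y = 52423 - 48499 = 3924)
R = 7*√70 (R = √(-494 + 3924) = √3430 = 7*√70 ≈ 58.566)
I = -271020 - 7*√70 (I = 6 - (7*√70 - (-153982 - 117044)) = 6 - (7*√70 - 1*(-271026)) = 6 - (7*√70 + 271026) = 6 - (271026 + 7*√70) = 6 + (-271026 - 7*√70) = -271020 - 7*√70 ≈ -2.7108e+5)
1/I = 1/(-271020 - 7*√70)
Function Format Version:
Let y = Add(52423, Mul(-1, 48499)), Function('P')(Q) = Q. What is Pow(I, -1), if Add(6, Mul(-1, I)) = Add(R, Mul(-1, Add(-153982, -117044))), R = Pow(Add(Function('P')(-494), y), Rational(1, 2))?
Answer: Add(Rational(-27102, 7345183697), Mul(Rational(7, 73451836970), Pow(70, Rational(1, 2)))) ≈ -3.6890e-6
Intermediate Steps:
y = 3924 (y = Add(52423, -48499) = 3924)
R = Mul(7, Pow(70, Rational(1, 2))) (R = Pow(Add(-494, 3924), Rational(1, 2)) = Pow(3430, Rational(1, 2)) = Mul(7, Pow(70, Rational(1, 2))) ≈ 58.566)
I = Add(-271020, Mul(-7, Pow(70, Rational(1, 2)))) (I = Add(6, Mul(-1, Add(Mul(7, Pow(70, Rational(1, 2))), Mul(-1, Add(-153982, -117044))))) = Add(6, Mul(-1, Add(Mul(7, Pow(70, Rational(1, 2))), Mul(-1, -271026)))) = Add(6, Mul(-1, Add(Mul(7, Pow(70, Rational(1, 2))), 271026))) = Add(6, Mul(-1, Add(271026, Mul(7, Pow(70, Rational(1, 2)))))) = Add(6, Add(-271026, Mul(-7, Pow(70, Rational(1, 2))))) = Add(-271020, Mul(-7, Pow(70, Rational(1, 2)))) ≈ -2.7108e+5)
Pow(I, -1) = Pow(Add(-271020, Mul(-7, Pow(70, Rational(1, 2)))), -1)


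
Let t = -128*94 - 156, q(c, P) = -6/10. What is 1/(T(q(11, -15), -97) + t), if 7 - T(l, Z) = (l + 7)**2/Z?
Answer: -2425/29537901 ≈ -8.2098e-5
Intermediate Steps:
q(c, P) = -3/5 (q(c, P) = -6*1/10 = -3/5)
T(l, Z) = 7 - (7 + l)**2/Z (T(l, Z) = 7 - (l + 7)**2/Z = 7 - (7 + l)**2/Z)
t = -12188 (t = -12032 - 156 = -12188)
1/(T(q(11, -15), -97) + t) = 1/((7 - 1*(7 - 3/5)**2/(-97)) - 12188) = 1/((7 - 1*(-1/97)*(32/5)**2) - 12188) = 1/((7 - 1*(-1/97)*1024/25) - 12188) = 1/((7 + 1024/2425) - 12188) = 1/(17999/2425 - 12188) = 1/(-29537901/2425) = -2425/29537901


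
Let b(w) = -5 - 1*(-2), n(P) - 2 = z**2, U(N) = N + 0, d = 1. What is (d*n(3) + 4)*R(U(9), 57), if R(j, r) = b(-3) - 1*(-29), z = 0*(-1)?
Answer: 156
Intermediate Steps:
z = 0
U(N) = N
n(P) = 2 (n(P) = 2 + 0**2 = 2 + 0 = 2)
b(w) = -3 (b(w) = -5 + 2 = -3)
R(j, r) = 26 (R(j, r) = -3 - 1*(-29) = -3 + 29 = 26)
(d*n(3) + 4)*R(U(9), 57) = (1*2 + 4)*26 = (2 + 4)*26 = 6*26 = 156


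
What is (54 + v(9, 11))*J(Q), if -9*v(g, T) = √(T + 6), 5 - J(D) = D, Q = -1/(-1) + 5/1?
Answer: -54 + √17/9 ≈ -53.542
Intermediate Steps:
Q = 6 (Q = -1*(-1) + 5*1 = 1 + 5 = 6)
J(D) = 5 - D
v(g, T) = -√(6 + T)/9 (v(g, T) = -√(T + 6)/9 = -√(6 + T)/9)
(54 + v(9, 11))*J(Q) = (54 - √(6 + 11)/9)*(5 - 1*6) = (54 - √17/9)*(5 - 6) = (54 - √17/9)*(-1) = -54 + √17/9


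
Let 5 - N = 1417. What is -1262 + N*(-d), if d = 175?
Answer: 245838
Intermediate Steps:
N = -1412 (N = 5 - 1*1417 = 5 - 1417 = -1412)
-1262 + N*(-d) = -1262 - (-1412)*175 = -1262 - 1412*(-175) = -1262 + 247100 = 245838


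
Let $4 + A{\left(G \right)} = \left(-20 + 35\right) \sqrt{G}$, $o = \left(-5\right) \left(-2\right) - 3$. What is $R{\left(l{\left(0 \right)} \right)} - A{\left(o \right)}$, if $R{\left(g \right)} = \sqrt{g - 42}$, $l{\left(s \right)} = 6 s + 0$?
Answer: $4 - 15 \sqrt{7} + i \sqrt{42} \approx -35.686 + 6.4807 i$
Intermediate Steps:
$l{\left(s \right)} = 6 s$
$R{\left(g \right)} = \sqrt{-42 + g}$
$o = 7$ ($o = 10 - 3 = 7$)
$A{\left(G \right)} = -4 + 15 \sqrt{G}$ ($A{\left(G \right)} = -4 + \left(-20 + 35\right) \sqrt{G} = -4 + 15 \sqrt{G}$)
$R{\left(l{\left(0 \right)} \right)} - A{\left(o \right)} = \sqrt{-42 + 6 \cdot 0} - \left(-4 + 15 \sqrt{7}\right) = \sqrt{-42 + 0} + \left(4 - 15 \sqrt{7}\right) = \sqrt{-42} + \left(4 - 15 \sqrt{7}\right) = i \sqrt{42} + \left(4 - 15 \sqrt{7}\right) = 4 - 15 \sqrt{7} + i \sqrt{42}$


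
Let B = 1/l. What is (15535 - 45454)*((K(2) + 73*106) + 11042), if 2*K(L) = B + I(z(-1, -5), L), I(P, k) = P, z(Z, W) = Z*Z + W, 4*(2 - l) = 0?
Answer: -2247305847/4 ≈ -5.6183e+8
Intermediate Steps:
l = 2 (l = 2 - 1/4*0 = 2 + 0 = 2)
z(Z, W) = W + Z**2 (z(Z, W) = Z**2 + W = W + Z**2)
B = 1/2 ≈ 0.50000
K(L) = -7/4 (K(L) = (1/2 + (-5 + (-1)**2))/2 = (1/2 + (-5 + 1))/2 = (1/2 - 4)/2 = (1/2)*(-7/2) = -7/4)
(15535 - 45454)*((K(2) + 73*106) + 11042) = (15535 - 45454)*((-7/4 + 73*106) + 11042) = -29919*((-7/4 + 7738) + 11042) = -29919*(30945/4 + 11042) = -29919*75113/4 = -2247305847/4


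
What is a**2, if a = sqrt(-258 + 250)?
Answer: -8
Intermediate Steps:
a = 2*I*sqrt(2) (a = sqrt(-8) = 2*I*sqrt(2) ≈ 2.8284*I)
a**2 = (2*I*sqrt(2))**2 = -8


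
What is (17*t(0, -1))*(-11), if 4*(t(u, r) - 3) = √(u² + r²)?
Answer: -2431/4 ≈ -607.75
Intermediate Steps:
t(u, r) = 3 + √(r² + u²)/4 (t(u, r) = 3 + √(u² + r²)/4 = 3 + √(r² + u²)/4)
(17*t(0, -1))*(-11) = (17*(3 + √((-1)² + 0²)/4))*(-11) = (17*(3 + √(1 + 0)/4))*(-11) = (17*(3 + √1/4))*(-11) = (17*(3 + (¼)*1))*(-11) = (17*(3 + ¼))*(-11) = (17*(13/4))*(-11) = (221/4)*(-11) = -2431/4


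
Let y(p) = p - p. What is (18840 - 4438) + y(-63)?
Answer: 14402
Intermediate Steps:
y(p) = 0
(18840 - 4438) + y(-63) = (18840 - 4438) + 0 = 14402 + 0 = 14402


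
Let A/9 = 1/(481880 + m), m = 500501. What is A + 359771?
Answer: 353432194760/982381 ≈ 3.5977e+5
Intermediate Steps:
A = 9/982381 (A = 9/(481880 + 500501) = 9/982381 ≈ 9.1614e-6)
A + 359771 = 9/982381 + 359771 = 353432194760/982381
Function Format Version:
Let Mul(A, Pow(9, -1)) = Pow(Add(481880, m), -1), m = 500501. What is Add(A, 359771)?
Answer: Rational(353432194760, 982381) ≈ 3.5977e+5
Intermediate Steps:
A = Rational(9, 982381) (A = Mul(9, Pow(Add(481880, 500501), -1)) = Mul(9, Pow(982381, -1)) = Mul(9, Rational(1, 982381)) = Rational(9, 982381) ≈ 9.1614e-6)
Add(A, 359771) = Add(Rational(9, 982381), 359771) = Rational(353432194760, 982381)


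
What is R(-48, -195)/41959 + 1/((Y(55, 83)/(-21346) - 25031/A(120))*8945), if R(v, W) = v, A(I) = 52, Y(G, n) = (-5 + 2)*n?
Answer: -8825119133708/7712875250057015 ≈ -0.0011442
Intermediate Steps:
Y(G, n) = -3*n
R(-48, -195)/41959 + 1/((Y(55, 83)/(-21346) - 25031/A(120))*8945) = -48/41959 + 1/(-3*83/(-21346) - 25031/52*8945) = -48*1/41959 + (1/8945)/(-249*(-1/21346) - 25031*1/52) = -48/41959 + (1/8945)/(249/21346 - 25031/52) = -48/41959 + (1/8945)/(-20549953/42692) = -48/41959 - 42692/20549953*1/8945 = -48/41959 - 42692/183819329585 = -8825119133708/7712875250057015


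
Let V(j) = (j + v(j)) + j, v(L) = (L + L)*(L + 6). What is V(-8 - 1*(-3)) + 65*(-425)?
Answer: -27645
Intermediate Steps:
v(L) = 2*L*(6 + L) (v(L) = (2*L)*(6 + L) = 2*L*(6 + L))
V(j) = 2*j + 2*j*(6 + j) (V(j) = (j + 2*j*(6 + j)) + j = 2*j + 2*j*(6 + j))
V(-8 - 1*(-3)) + 65*(-425) = 2*(-8 - 1*(-3))*(7 + (-8 - 1*(-3))) + 65*(-425) = 2*(-8 + 3)*(7 + (-8 + 3)) - 27625 = 2*(-5)*(7 - 5) - 27625 = 2*(-5)*2 - 27625 = -20 - 27625 = -27645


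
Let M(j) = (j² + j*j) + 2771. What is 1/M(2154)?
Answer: 1/9282203 ≈ 1.0773e-7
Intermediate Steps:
M(j) = 2771 + 2*j² (M(j) = (j² + j²) + 2771 = 2*j² + 2771 = 2771 + 2*j²)
1/M(2154) = 1/(2771 + 2*2154²) = 1/(2771 + 2*4639716) = 1/(2771 + 9279432) = 1/9282203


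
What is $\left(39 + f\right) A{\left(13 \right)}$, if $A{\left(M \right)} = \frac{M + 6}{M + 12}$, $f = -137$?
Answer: $- \frac{1862}{25} \approx -74.48$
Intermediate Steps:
$A{\left(M \right)} = \frac{6 + M}{12 + M}$
$\left(39 + f\right) A{\left(13 \right)} = \left(39 - 137\right) \frac{6 + 13}{12 + 13} = - 98 \cdot \frac{1}{25} \cdot 19 = \left(-98\right) \frac{19}{25} = - \frac{1862}{25}$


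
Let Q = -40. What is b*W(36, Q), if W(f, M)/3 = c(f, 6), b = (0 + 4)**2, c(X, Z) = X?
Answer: 1728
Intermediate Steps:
b = 16 (b = 4**2 = 16)
W(f, M) = 3*f
b*W(36, Q) = 16*(3*36) = 16*108 = 1728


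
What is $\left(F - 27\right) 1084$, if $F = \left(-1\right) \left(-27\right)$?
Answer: $0$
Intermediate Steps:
$F = 27$
$\left(F - 27\right) 1084 = \left(27 - 27\right) 1084 = 0 \cdot 1084 = 0$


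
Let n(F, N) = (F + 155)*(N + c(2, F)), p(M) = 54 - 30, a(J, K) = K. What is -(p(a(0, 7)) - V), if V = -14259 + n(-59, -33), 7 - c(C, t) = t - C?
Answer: -10923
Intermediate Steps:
c(C, t) = 7 + C - t (c(C, t) = 7 - (t - C) = 7 + (C - t) = 7 + C - t)
p(M) = 24
n(F, N) = (155 + F)*(9 + N - F) (n(F, N) = (F + 155)*(N + (7 + 2 - F)) = (155 + F)*(N + (9 - F)) = (155 + F)*(9 + N - F))
V = -10899 (V = -14259 + (1395 - 1*(-59)² - 146*(-59) + 155*(-33) - 59*(-33)) = -14259 + (1395 - 1*3481 + 8614 - 5115 + 1947) = -14259 + (1395 - 3481 + 8614 - 5115 + 1947) = -14259 + 3360 = -10899)
-(p(a(0, 7)) - V) = -(24 - 1*(-10899)) = -(24 + 10899) = -1*10923 = -10923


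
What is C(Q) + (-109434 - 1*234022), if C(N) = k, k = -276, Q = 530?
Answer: -343732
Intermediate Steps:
C(N) = -276
C(Q) + (-109434 - 1*234022) = -276 + (-109434 - 1*234022) = -276 + (-109434 - 234022) = -276 - 343456 = -343732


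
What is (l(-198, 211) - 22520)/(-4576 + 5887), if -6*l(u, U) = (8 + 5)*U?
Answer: -137863/7866 ≈ -17.526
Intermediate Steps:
l(u, U) = -13*U/6 (l(u, U) = -(8 + 5)*U/6 = -13*U/6)
(l(-198, 211) - 22520)/(-4576 + 5887) = (-13/6*211 - 22520)/(-4576 + 5887) = (-2743/6 - 22520)/1311 = -137863/6*1/1311 = -137863/7866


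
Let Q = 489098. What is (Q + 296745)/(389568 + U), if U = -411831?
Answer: -785843/22263 ≈ -35.298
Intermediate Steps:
(Q + 296745)/(389568 + U) = (489098 + 296745)/(389568 - 411831) = 785843/(-22263) = 785843*(-1/22263) = -785843/22263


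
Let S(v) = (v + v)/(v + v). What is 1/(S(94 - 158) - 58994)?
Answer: -1/58993 ≈ -1.6951e-5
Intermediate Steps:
S(v) = 1 (S(v) = (2*v)/((2*v)) = (2*v)*(1/(2*v)) = 1)
1/(S(94 - 158) - 58994) = 1/(1 - 58994) = 1/(-58993) = -1/58993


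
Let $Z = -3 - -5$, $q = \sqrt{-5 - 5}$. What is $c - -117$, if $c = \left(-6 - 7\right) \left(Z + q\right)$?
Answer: $91 - 13 i \sqrt{10} \approx 91.0 - 41.11 i$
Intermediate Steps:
$q = i \sqrt{10}$ ($q = \sqrt{-10} = i \sqrt{10} \approx 3.1623 i$)
$Z = 2$ ($Z = -3 + 5 = 2$)
$c = -26 - 13 i \sqrt{10}$ ($c = \left(-6 - 7\right) \left(2 + i \sqrt{10}\right) = - 13 \left(2 + i \sqrt{10}\right) = -26 - 13 i \sqrt{10} \approx -26.0 - 41.11 i$)
$c - -117 = \left(-26 - 13 i \sqrt{10}\right) - -117 = \left(-26 - 13 i \sqrt{10}\right) + 117 = 91 - 13 i \sqrt{10}$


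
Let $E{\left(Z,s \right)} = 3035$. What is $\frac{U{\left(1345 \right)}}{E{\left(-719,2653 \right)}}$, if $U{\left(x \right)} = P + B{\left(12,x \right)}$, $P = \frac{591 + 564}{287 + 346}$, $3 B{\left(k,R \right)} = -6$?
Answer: $- \frac{37}{640385} \approx -5.7778 \cdot 10^{-5}$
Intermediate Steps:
$B{\left(k,R \right)} = -2$ ($B{\left(k,R \right)} = \frac{1}{3} \left(-6\right) = -2$)
$P = \frac{385}{211}$ ($P = \frac{1155}{633} = 1155 \cdot \frac{1}{633} = \frac{385}{211} \approx 1.8246$)
$U{\left(x \right)} = - \frac{37}{211}$ ($U{\left(x \right)} = \frac{385}{211} - 2 = - \frac{37}{211}$)
$\frac{U{\left(1345 \right)}}{E{\left(-719,2653 \right)}} = - \frac{37}{211 \cdot 3035} = \left(- \frac{37}{211}\right) \frac{1}{3035} = - \frac{37}{640385}$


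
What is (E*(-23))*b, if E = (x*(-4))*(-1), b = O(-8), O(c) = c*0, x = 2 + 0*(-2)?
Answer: 0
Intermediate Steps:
x = 2 (x = 2 + 0 = 2)
O(c) = 0
b = 0
E = 8 (E = (2*(-4))*(-1) = -8*(-1) = 8)
(E*(-23))*b = (8*(-23))*0 = -184*0 = 0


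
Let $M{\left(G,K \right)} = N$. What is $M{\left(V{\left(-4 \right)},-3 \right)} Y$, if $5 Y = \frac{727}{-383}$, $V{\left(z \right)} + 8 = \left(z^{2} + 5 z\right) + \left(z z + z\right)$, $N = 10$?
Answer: $- \frac{1454}{383} \approx -3.7963$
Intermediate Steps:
$V{\left(z \right)} = -8 + 2 z^{2} + 6 z$ ($V{\left(z \right)} = -8 + \left(\left(z^{2} + 5 z\right) + \left(z z + z\right)\right) = -8 + \left(\left(z^{2} + 5 z\right) + \left(z^{2} + z\right)\right) = -8 + \left(\left(z^{2} + 5 z\right) + \left(z + z^{2}\right)\right) = -8 + \left(2 z^{2} + 6 z\right) = -8 + 2 z^{2} + 6 z$)
$M{\left(G,K \right)} = 10$
$Y = - \frac{727}{1915}$ ($Y = \frac{727 \frac{1}{-383}}{5} = \frac{727 \left(- \frac{1}{383}\right)}{5} = \frac{1}{5} \left(- \frac{727}{383}\right) = - \frac{727}{1915} \approx -0.37963$)
$M{\left(V{\left(-4 \right)},-3 \right)} Y = 10 \left(- \frac{727}{1915}\right) = - \frac{1454}{383}$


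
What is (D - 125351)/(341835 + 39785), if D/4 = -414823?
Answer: -1784643/381620 ≈ -4.6765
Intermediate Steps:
D = -1659292 (D = 4*(-414823) = -1659292)
(D - 125351)/(341835 + 39785) = (-1659292 - 125351)/(341835 + 39785) = -1784643/381620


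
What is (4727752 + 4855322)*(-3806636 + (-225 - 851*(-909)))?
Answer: -29068357530348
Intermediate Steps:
(4727752 + 4855322)*(-3806636 + (-225 - 851*(-909))) = 9583074*(-3806636 + (-225 + 773559)) = 9583074*(-3806636 + 773334) = 9583074*(-3033302) = -29068357530348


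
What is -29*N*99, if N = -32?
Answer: 91872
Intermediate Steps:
-29*N*99 = -29*(-32)*99 = 928*99 = 91872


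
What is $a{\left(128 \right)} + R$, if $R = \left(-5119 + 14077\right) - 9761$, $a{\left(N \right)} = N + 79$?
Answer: $-596$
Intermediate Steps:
$a{\left(N \right)} = 79 + N$
$R = -803$ ($R = 8958 - 9761 = -803$)
$a{\left(128 \right)} + R = \left(79 + 128\right) - 803 = 207 - 803 = -596$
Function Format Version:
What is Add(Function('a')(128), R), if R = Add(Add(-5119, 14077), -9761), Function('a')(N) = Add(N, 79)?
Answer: -596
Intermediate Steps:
Function('a')(N) = Add(79, N)
R = -803 (R = Add(8958, -9761) = -803)
Add(Function('a')(128), R) = Add(Add(79, 128), -803) = Add(207, -803) = -596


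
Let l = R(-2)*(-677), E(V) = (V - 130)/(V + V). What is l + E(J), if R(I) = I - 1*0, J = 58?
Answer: 39248/29 ≈ 1353.4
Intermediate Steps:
R(I) = I (R(I) = I + 0 = I)
E(V) = (-130 + V)/(2*V) (E(V) = (-130 + V)/((2*V)) = (-130 + V)*(1/(2*V)) = (-130 + V)/(2*V))
l = 1354 (l = -2*(-677) = 1354)
l + E(J) = 1354 + (1/2)*(-130 + 58)/58 = 1354 + (1/2)*(1/58)*(-72) = 1354 - 18/29 = 39248/29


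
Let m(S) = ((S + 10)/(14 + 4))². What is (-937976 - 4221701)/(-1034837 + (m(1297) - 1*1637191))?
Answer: 1671735348/864028823 ≈ 1.9348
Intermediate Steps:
m(S) = (5/9 + S/18)² (m(S) = ((10 + S)/18)² = ((10 + S)*(1/18))² = (5/9 + S/18)²)
(-937976 - 4221701)/(-1034837 + (m(1297) - 1*1637191)) = (-937976 - 4221701)/(-1034837 + ((10 + 1297)²/324 - 1*1637191)) = -5159677/(-1034837 + ((1/324)*1307² - 1637191)) = -5159677/(-1034837 + ((1/324)*1708249 - 1637191)) = -5159677/(-1034837 + (1708249/324 - 1637191)) = -5159677/(-1034837 - 528741635/324) = -5159677/(-864028823/324) = -5159677*(-324/864028823) = 1671735348/864028823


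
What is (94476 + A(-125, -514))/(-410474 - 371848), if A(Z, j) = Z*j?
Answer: -79363/391161 ≈ -0.20289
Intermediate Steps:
(94476 + A(-125, -514))/(-410474 - 371848) = (94476 - 125*(-514))/(-410474 - 371848) = (94476 + 64250)/(-782322) = 158726*(-1/782322) = -79363/391161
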